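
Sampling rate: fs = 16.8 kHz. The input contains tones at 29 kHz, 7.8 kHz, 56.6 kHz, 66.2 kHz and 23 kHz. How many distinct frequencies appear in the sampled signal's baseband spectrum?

fs/2 = 8.4 kHz.
29 kHz mod fs = 12.2 kHz.
12.2 kHz > fs/2 = 8.4 kHz, folds to fs − 12.2 kHz = 4.6 kHz.
7.8 kHz ≤ fs/2 = 8.4 kHz, passes unchanged.
56.6 kHz mod fs = 6.2 kHz.
6.2 kHz ≤ fs/2 = 8.4 kHz, appears at 6.2 kHz.
66.2 kHz mod fs = 15.8 kHz.
15.8 kHz > fs/2 = 8.4 kHz, folds to fs − 15.8 kHz = 1 kHz.
23 kHz mod fs = 6.2 kHz.
6.2 kHz ≤ fs/2 = 8.4 kHz, appears at 6.2 kHz.
Distinct values: {1 kHz, 4.6 kHz, 6.2 kHz, 7.8 kHz} → 4.

4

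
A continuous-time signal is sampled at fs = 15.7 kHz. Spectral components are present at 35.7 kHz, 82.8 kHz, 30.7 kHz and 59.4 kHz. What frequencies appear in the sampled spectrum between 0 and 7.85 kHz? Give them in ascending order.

0.7 kHz, 3.4 kHz, 4.3 kHz

fs/2 = 7.85 kHz.
35.7 kHz mod fs = 4.3 kHz.
4.3 kHz ≤ fs/2 = 7.85 kHz, appears at 4.3 kHz.
82.8 kHz mod fs = 4.3 kHz.
4.3 kHz ≤ fs/2 = 7.85 kHz, appears at 4.3 kHz.
30.7 kHz mod fs = 15 kHz.
15 kHz > fs/2 = 7.85 kHz, folds to fs − 15 kHz = 0.7 kHz.
59.4 kHz mod fs = 12.3 kHz.
12.3 kHz > fs/2 = 7.85 kHz, folds to fs − 12.3 kHz = 3.4 kHz.
Distinct values: {0.7 kHz, 3.4 kHz, 4.3 kHz}.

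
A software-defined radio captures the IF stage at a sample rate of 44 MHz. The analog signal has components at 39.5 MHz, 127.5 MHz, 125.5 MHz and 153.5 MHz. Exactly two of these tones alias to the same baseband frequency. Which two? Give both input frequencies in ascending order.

39.5 MHz, 127.5 MHz

fs/2 = 22 MHz.
39.5 MHz > fs/2 = 22 MHz, folds to fs − 39.5 MHz = 4.5 MHz.
127.5 MHz mod fs = 39.5 MHz.
39.5 MHz > fs/2 = 22 MHz, folds to fs − 39.5 MHz = 4.5 MHz.
125.5 MHz mod fs = 37.5 MHz.
37.5 MHz > fs/2 = 22 MHz, folds to fs − 37.5 MHz = 6.5 MHz.
153.5 MHz mod fs = 21.5 MHz.
21.5 MHz ≤ fs/2 = 22 MHz, appears at 21.5 MHz.
39.5 MHz and 127.5 MHz both map to 4.5 MHz.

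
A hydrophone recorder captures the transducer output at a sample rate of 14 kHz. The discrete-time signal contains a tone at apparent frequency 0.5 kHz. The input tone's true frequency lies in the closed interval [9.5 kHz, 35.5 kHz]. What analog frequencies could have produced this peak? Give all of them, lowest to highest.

13.5 kHz, 14.5 kHz, 27.5 kHz, 28.5 kHz

Frequencies that alias to 0.5 kHz are k·fs ± 0.5 kHz for integer k ≥ 0.
k=0: 0.5 kHz.
k=1: 13.5 kHz, 14.5 kHz.
k=2: 27.5 kHz, 28.5 kHz.
k=3: 41.5 kHz, 42.5 kHz.
Within [9.5 kHz, 35.5 kHz]: 13.5 kHz, 14.5 kHz, 27.5 kHz, 28.5 kHz.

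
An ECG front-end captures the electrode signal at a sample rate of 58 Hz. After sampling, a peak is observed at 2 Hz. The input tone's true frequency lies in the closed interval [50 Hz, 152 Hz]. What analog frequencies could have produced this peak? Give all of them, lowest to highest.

56 Hz, 60 Hz, 114 Hz, 118 Hz

Frequencies that alias to 2 Hz are k·fs ± 2 Hz for integer k ≥ 0.
k=0: 2 Hz.
k=1: 56 Hz, 60 Hz.
k=2: 114 Hz, 118 Hz.
k=3: 172 Hz, 176 Hz.
Within [50 Hz, 152 Hz]: 56 Hz, 60 Hz, 114 Hz, 118 Hz.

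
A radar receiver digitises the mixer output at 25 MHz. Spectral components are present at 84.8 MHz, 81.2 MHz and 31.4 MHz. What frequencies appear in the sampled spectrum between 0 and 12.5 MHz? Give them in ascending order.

6.2 MHz, 6.4 MHz, 9.8 MHz

fs/2 = 12.5 MHz.
84.8 MHz mod fs = 9.8 MHz.
9.8 MHz ≤ fs/2 = 12.5 MHz, appears at 9.8 MHz.
81.2 MHz mod fs = 6.2 MHz.
6.2 MHz ≤ fs/2 = 12.5 MHz, appears at 6.2 MHz.
31.4 MHz mod fs = 6.4 MHz.
6.4 MHz ≤ fs/2 = 12.5 MHz, appears at 6.4 MHz.
Distinct values: {6.2 MHz, 6.4 MHz, 9.8 MHz}.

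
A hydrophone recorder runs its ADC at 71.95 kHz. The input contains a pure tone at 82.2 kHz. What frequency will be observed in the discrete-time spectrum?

10.25 kHz

82.2 kHz mod fs = 10.25 kHz.
10.25 kHz ≤ fs/2 = 35.975 kHz, appears at 10.25 kHz.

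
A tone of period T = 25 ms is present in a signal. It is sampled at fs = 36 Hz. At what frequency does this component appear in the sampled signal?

4 Hz

T = 25 ms → f = 1/T = 40 Hz.
40 Hz mod fs = 4 Hz.
4 Hz ≤ fs/2 = 18 Hz, appears at 4 Hz.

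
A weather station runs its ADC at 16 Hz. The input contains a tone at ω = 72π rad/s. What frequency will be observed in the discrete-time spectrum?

4 Hz

ω = 72π rad/s → f = ω/(2π) = 36 Hz.
36 Hz mod fs = 4 Hz.
4 Hz ≤ fs/2 = 8 Hz, appears at 4 Hz.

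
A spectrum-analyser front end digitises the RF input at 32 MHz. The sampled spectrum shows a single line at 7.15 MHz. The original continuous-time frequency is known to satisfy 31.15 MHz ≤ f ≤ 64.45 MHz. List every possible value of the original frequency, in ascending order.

Frequencies that alias to 7.15 MHz are k·fs ± 7.15 MHz for integer k ≥ 0.
k=0: 7.15 MHz.
k=1: 24.85 MHz, 39.15 MHz.
k=2: 56.85 MHz, 71.15 MHz.
k=3: 88.85 MHz, 103.15 MHz.
Within [31.15 MHz, 64.45 MHz]: 39.15 MHz, 56.85 MHz.

39.15 MHz, 56.85 MHz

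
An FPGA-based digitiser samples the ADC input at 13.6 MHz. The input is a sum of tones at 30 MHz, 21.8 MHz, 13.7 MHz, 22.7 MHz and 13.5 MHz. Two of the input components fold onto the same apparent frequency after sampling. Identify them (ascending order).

fs/2 = 6.8 MHz.
30 MHz mod fs = 2.8 MHz.
2.8 MHz ≤ fs/2 = 6.8 MHz, appears at 2.8 MHz.
21.8 MHz mod fs = 8.2 MHz.
8.2 MHz > fs/2 = 6.8 MHz, folds to fs − 8.2 MHz = 5.4 MHz.
13.7 MHz mod fs = 0.1 MHz.
0.1 MHz ≤ fs/2 = 6.8 MHz, appears at 0.1 MHz.
22.7 MHz mod fs = 9.1 MHz.
9.1 MHz > fs/2 = 6.8 MHz, folds to fs − 9.1 MHz = 4.5 MHz.
13.5 MHz > fs/2 = 6.8 MHz, folds to fs − 13.5 MHz = 0.1 MHz.
13.5 MHz and 13.7 MHz both map to 0.1 MHz.

13.5 MHz, 13.7 MHz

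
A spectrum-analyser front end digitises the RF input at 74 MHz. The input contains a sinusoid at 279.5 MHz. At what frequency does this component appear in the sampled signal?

16.5 MHz

279.5 MHz mod fs = 57.5 MHz.
57.5 MHz > fs/2 = 37 MHz, folds to fs − 57.5 MHz = 16.5 MHz.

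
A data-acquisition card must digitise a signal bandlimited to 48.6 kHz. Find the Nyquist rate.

Nyquist rate = 2 × 48.6 kHz = 97.2 kHz.

97.2 kHz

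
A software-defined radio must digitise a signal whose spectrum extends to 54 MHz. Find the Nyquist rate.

108 MHz

Nyquist rate = 2 × 54 MHz = 108 MHz.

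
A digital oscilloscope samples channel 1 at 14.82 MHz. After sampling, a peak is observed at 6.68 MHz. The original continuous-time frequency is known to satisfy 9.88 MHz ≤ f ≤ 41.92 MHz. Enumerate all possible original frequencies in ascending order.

21.5 MHz, 22.96 MHz, 36.32 MHz, 37.78 MHz

Frequencies that alias to 6.68 MHz are k·fs ± 6.68 MHz for integer k ≥ 0.
k=0: 6.68 MHz.
k=1: 8.14 MHz, 21.5 MHz.
k=2: 22.96 MHz, 36.32 MHz.
k=3: 37.78 MHz, 51.14 MHz.
k=4: 52.6 MHz, 65.96 MHz.
Within [9.88 MHz, 41.92 MHz]: 21.5 MHz, 22.96 MHz, 36.32 MHz, 37.78 MHz.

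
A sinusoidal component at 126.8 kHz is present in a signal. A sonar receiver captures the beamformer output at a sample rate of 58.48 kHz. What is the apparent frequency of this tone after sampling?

126.8 kHz mod fs = 9.84 kHz.
9.84 kHz ≤ fs/2 = 29.24 kHz, appears at 9.84 kHz.

9.84 kHz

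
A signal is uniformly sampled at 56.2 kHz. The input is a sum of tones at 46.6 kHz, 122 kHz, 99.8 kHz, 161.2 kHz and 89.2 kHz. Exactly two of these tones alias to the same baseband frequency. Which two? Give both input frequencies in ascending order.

46.6 kHz, 122 kHz

fs/2 = 28.1 kHz.
46.6 kHz > fs/2 = 28.1 kHz, folds to fs − 46.6 kHz = 9.6 kHz.
122 kHz mod fs = 9.6 kHz.
9.6 kHz ≤ fs/2 = 28.1 kHz, appears at 9.6 kHz.
99.8 kHz mod fs = 43.6 kHz.
43.6 kHz > fs/2 = 28.1 kHz, folds to fs − 43.6 kHz = 12.6 kHz.
161.2 kHz mod fs = 48.8 kHz.
48.8 kHz > fs/2 = 28.1 kHz, folds to fs − 48.8 kHz = 7.4 kHz.
89.2 kHz mod fs = 33 kHz.
33 kHz > fs/2 = 28.1 kHz, folds to fs − 33 kHz = 23.2 kHz.
46.6 kHz and 122 kHz both map to 9.6 kHz.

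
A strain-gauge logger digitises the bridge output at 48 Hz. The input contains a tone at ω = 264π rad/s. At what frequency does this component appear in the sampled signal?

ω = 264π rad/s → f = ω/(2π) = 132 Hz.
132 Hz mod fs = 36 Hz.
36 Hz > fs/2 = 24 Hz, folds to fs − 36 Hz = 12 Hz.

12 Hz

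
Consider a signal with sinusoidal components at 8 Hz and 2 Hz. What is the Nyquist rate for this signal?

16 Hz

Highest-frequency component: 8 Hz.
Nyquist rate = 2 × 8 Hz = 16 Hz.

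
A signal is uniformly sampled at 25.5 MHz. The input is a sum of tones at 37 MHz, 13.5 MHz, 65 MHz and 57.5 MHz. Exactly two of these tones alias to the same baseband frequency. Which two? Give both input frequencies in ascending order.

fs/2 = 12.75 MHz.
37 MHz mod fs = 11.5 MHz.
11.5 MHz ≤ fs/2 = 12.75 MHz, appears at 11.5 MHz.
13.5 MHz > fs/2 = 12.75 MHz, folds to fs − 13.5 MHz = 12 MHz.
65 MHz mod fs = 14 MHz.
14 MHz > fs/2 = 12.75 MHz, folds to fs − 14 MHz = 11.5 MHz.
57.5 MHz mod fs = 6.5 MHz.
6.5 MHz ≤ fs/2 = 12.75 MHz, appears at 6.5 MHz.
37 MHz and 65 MHz both map to 11.5 MHz.

37 MHz, 65 MHz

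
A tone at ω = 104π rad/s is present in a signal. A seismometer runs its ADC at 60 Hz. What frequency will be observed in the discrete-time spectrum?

ω = 104π rad/s → f = ω/(2π) = 52 Hz.
52 Hz > fs/2 = 30 Hz, folds to fs − 52 Hz = 8 Hz.

8 Hz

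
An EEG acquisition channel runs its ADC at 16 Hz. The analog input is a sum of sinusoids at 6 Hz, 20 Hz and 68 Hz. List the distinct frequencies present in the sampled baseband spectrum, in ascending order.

4 Hz, 6 Hz

fs/2 = 8 Hz.
6 Hz ≤ fs/2 = 8 Hz, passes unchanged.
20 Hz mod fs = 4 Hz.
4 Hz ≤ fs/2 = 8 Hz, appears at 4 Hz.
68 Hz mod fs = 4 Hz.
4 Hz ≤ fs/2 = 8 Hz, appears at 4 Hz.
Distinct values: {4 Hz, 6 Hz}.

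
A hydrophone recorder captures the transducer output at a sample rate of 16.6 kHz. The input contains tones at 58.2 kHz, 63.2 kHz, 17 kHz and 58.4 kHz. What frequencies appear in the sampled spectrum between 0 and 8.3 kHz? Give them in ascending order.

0.4 kHz, 3.2 kHz, 8 kHz, 8.2 kHz

fs/2 = 8.3 kHz.
58.2 kHz mod fs = 8.4 kHz.
8.4 kHz > fs/2 = 8.3 kHz, folds to fs − 8.4 kHz = 8.2 kHz.
63.2 kHz mod fs = 13.4 kHz.
13.4 kHz > fs/2 = 8.3 kHz, folds to fs − 13.4 kHz = 3.2 kHz.
17 kHz mod fs = 0.4 kHz.
0.4 kHz ≤ fs/2 = 8.3 kHz, appears at 0.4 kHz.
58.4 kHz mod fs = 8.6 kHz.
8.6 kHz > fs/2 = 8.3 kHz, folds to fs − 8.6 kHz = 8 kHz.
Distinct values: {0.4 kHz, 3.2 kHz, 8 kHz, 8.2 kHz}.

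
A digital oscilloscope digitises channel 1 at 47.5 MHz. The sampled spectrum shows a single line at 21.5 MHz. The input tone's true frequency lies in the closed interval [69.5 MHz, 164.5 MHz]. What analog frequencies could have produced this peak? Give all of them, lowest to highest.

73.5 MHz, 116.5 MHz, 121 MHz, 164 MHz

Frequencies that alias to 21.5 MHz are k·fs ± 21.5 MHz for integer k ≥ 0.
k=0: 21.5 MHz.
k=1: 26 MHz, 69 MHz.
k=2: 73.5 MHz, 116.5 MHz.
k=3: 121 MHz, 164 MHz.
k=4: 168.5 MHz, 211.5 MHz.
Within [69.5 MHz, 164.5 MHz]: 73.5 MHz, 116.5 MHz, 121 MHz, 164 MHz.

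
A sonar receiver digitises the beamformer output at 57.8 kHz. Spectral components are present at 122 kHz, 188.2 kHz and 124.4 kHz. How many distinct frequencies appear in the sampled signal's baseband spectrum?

fs/2 = 28.9 kHz.
122 kHz mod fs = 6.4 kHz.
6.4 kHz ≤ fs/2 = 28.9 kHz, appears at 6.4 kHz.
188.2 kHz mod fs = 14.8 kHz.
14.8 kHz ≤ fs/2 = 28.9 kHz, appears at 14.8 kHz.
124.4 kHz mod fs = 8.8 kHz.
8.8 kHz ≤ fs/2 = 28.9 kHz, appears at 8.8 kHz.
Distinct values: {6.4 kHz, 8.8 kHz, 14.8 kHz} → 3.

3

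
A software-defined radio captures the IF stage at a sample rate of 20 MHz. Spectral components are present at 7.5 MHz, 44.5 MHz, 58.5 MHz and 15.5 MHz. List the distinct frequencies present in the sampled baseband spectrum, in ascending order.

1.5 MHz, 4.5 MHz, 7.5 MHz

fs/2 = 10 MHz.
7.5 MHz ≤ fs/2 = 10 MHz, passes unchanged.
44.5 MHz mod fs = 4.5 MHz.
4.5 MHz ≤ fs/2 = 10 MHz, appears at 4.5 MHz.
58.5 MHz mod fs = 18.5 MHz.
18.5 MHz > fs/2 = 10 MHz, folds to fs − 18.5 MHz = 1.5 MHz.
15.5 MHz > fs/2 = 10 MHz, folds to fs − 15.5 MHz = 4.5 MHz.
Distinct values: {1.5 MHz, 4.5 MHz, 7.5 MHz}.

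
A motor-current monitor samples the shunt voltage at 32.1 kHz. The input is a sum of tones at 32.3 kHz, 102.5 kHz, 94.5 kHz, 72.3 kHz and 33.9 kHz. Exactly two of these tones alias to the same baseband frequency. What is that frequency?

fs/2 = 16.05 kHz.
32.3 kHz mod fs = 0.2 kHz.
0.2 kHz ≤ fs/2 = 16.05 kHz, appears at 0.2 kHz.
102.5 kHz mod fs = 6.2 kHz.
6.2 kHz ≤ fs/2 = 16.05 kHz, appears at 6.2 kHz.
94.5 kHz mod fs = 30.3 kHz.
30.3 kHz > fs/2 = 16.05 kHz, folds to fs − 30.3 kHz = 1.8 kHz.
72.3 kHz mod fs = 8.1 kHz.
8.1 kHz ≤ fs/2 = 16.05 kHz, appears at 8.1 kHz.
33.9 kHz mod fs = 1.8 kHz.
1.8 kHz ≤ fs/2 = 16.05 kHz, appears at 1.8 kHz.
33.9 kHz and 94.5 kHz both map to 1.8 kHz.

1.8 kHz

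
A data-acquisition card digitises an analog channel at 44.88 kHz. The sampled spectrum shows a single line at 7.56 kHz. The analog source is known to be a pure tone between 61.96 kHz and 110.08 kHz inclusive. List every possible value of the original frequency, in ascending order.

Frequencies that alias to 7.56 kHz are k·fs ± 7.56 kHz for integer k ≥ 0.
k=0: 7.56 kHz.
k=1: 37.32 kHz, 52.44 kHz.
k=2: 82.2 kHz, 97.32 kHz.
k=3: 127.08 kHz, 142.2 kHz.
Within [61.96 kHz, 110.08 kHz]: 82.2 kHz, 97.32 kHz.

82.2 kHz, 97.32 kHz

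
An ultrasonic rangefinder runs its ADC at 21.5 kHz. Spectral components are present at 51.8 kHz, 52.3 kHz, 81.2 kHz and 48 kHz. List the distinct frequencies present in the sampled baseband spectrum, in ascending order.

4.8 kHz, 5 kHz, 8.8 kHz, 9.3 kHz

fs/2 = 10.75 kHz.
51.8 kHz mod fs = 8.8 kHz.
8.8 kHz ≤ fs/2 = 10.75 kHz, appears at 8.8 kHz.
52.3 kHz mod fs = 9.3 kHz.
9.3 kHz ≤ fs/2 = 10.75 kHz, appears at 9.3 kHz.
81.2 kHz mod fs = 16.7 kHz.
16.7 kHz > fs/2 = 10.75 kHz, folds to fs − 16.7 kHz = 4.8 kHz.
48 kHz mod fs = 5 kHz.
5 kHz ≤ fs/2 = 10.75 kHz, appears at 5 kHz.
Distinct values: {4.8 kHz, 5 kHz, 8.8 kHz, 9.3 kHz}.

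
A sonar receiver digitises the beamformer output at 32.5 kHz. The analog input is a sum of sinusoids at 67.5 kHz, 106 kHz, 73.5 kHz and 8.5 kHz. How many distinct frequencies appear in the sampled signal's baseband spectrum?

2

fs/2 = 16.25 kHz.
67.5 kHz mod fs = 2.5 kHz.
2.5 kHz ≤ fs/2 = 16.25 kHz, appears at 2.5 kHz.
106 kHz mod fs = 8.5 kHz.
8.5 kHz ≤ fs/2 = 16.25 kHz, appears at 8.5 kHz.
73.5 kHz mod fs = 8.5 kHz.
8.5 kHz ≤ fs/2 = 16.25 kHz, appears at 8.5 kHz.
8.5 kHz ≤ fs/2 = 16.25 kHz, passes unchanged.
Distinct values: {2.5 kHz, 8.5 kHz} → 2.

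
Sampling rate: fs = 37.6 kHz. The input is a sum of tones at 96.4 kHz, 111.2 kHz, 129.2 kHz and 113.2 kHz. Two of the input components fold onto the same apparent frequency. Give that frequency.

fs/2 = 18.8 kHz.
96.4 kHz mod fs = 21.2 kHz.
21.2 kHz > fs/2 = 18.8 kHz, folds to fs − 21.2 kHz = 16.4 kHz.
111.2 kHz mod fs = 36 kHz.
36 kHz > fs/2 = 18.8 kHz, folds to fs − 36 kHz = 1.6 kHz.
129.2 kHz mod fs = 16.4 kHz.
16.4 kHz ≤ fs/2 = 18.8 kHz, appears at 16.4 kHz.
113.2 kHz mod fs = 0.4 kHz.
0.4 kHz ≤ fs/2 = 18.8 kHz, appears at 0.4 kHz.
96.4 kHz and 129.2 kHz both map to 16.4 kHz.

16.4 kHz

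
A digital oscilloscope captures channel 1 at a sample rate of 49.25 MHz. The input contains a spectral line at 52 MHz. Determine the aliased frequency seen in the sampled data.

52 MHz mod fs = 2.75 MHz.
2.75 MHz ≤ fs/2 = 24.625 MHz, appears at 2.75 MHz.

2.75 MHz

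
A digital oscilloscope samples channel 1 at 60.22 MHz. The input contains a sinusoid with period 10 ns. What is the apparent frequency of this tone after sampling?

20.44 MHz

T = 10 ns → f = 1/T = 100 MHz.
100 MHz mod fs = 39.78 MHz.
39.78 MHz > fs/2 = 30.11 MHz, folds to fs − 39.78 MHz = 20.44 MHz.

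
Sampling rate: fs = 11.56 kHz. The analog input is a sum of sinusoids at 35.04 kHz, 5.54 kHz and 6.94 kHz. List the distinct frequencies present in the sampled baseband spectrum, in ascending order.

fs/2 = 5.78 kHz.
35.04 kHz mod fs = 0.36 kHz.
0.36 kHz ≤ fs/2 = 5.78 kHz, appears at 0.36 kHz.
5.54 kHz ≤ fs/2 = 5.78 kHz, passes unchanged.
6.94 kHz > fs/2 = 5.78 kHz, folds to fs − 6.94 kHz = 4.62 kHz.
Distinct values: {0.36 kHz, 4.62 kHz, 5.54 kHz}.

0.36 kHz, 4.62 kHz, 5.54 kHz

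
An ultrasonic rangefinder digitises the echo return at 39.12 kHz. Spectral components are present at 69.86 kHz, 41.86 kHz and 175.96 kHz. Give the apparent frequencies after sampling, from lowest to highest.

2.74 kHz, 8.38 kHz, 19.48 kHz

fs/2 = 19.56 kHz.
69.86 kHz mod fs = 30.74 kHz.
30.74 kHz > fs/2 = 19.56 kHz, folds to fs − 30.74 kHz = 8.38 kHz.
41.86 kHz mod fs = 2.74 kHz.
2.74 kHz ≤ fs/2 = 19.56 kHz, appears at 2.74 kHz.
175.96 kHz mod fs = 19.48 kHz.
19.48 kHz ≤ fs/2 = 19.56 kHz, appears at 19.48 kHz.
Distinct values: {2.74 kHz, 8.38 kHz, 19.48 kHz}.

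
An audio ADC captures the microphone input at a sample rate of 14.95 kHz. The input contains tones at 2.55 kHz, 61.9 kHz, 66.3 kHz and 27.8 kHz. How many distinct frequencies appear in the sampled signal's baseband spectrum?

3

fs/2 = 7.475 kHz.
2.55 kHz ≤ fs/2 = 7.475 kHz, passes unchanged.
61.9 kHz mod fs = 2.1 kHz.
2.1 kHz ≤ fs/2 = 7.475 kHz, appears at 2.1 kHz.
66.3 kHz mod fs = 6.5 kHz.
6.5 kHz ≤ fs/2 = 7.475 kHz, appears at 6.5 kHz.
27.8 kHz mod fs = 12.85 kHz.
12.85 kHz > fs/2 = 7.475 kHz, folds to fs − 12.85 kHz = 2.1 kHz.
Distinct values: {2.1 kHz, 2.55 kHz, 6.5 kHz} → 3.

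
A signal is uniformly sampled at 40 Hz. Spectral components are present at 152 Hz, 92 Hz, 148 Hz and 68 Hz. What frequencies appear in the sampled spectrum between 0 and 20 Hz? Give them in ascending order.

8 Hz, 12 Hz

fs/2 = 20 Hz.
152 Hz mod fs = 32 Hz.
32 Hz > fs/2 = 20 Hz, folds to fs − 32 Hz = 8 Hz.
92 Hz mod fs = 12 Hz.
12 Hz ≤ fs/2 = 20 Hz, appears at 12 Hz.
148 Hz mod fs = 28 Hz.
28 Hz > fs/2 = 20 Hz, folds to fs − 28 Hz = 12 Hz.
68 Hz mod fs = 28 Hz.
28 Hz > fs/2 = 20 Hz, folds to fs − 28 Hz = 12 Hz.
Distinct values: {8 Hz, 12 Hz}.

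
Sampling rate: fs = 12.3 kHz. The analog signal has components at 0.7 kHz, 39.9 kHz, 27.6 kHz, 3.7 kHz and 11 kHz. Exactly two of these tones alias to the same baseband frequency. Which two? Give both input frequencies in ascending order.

fs/2 = 6.15 kHz.
0.7 kHz ≤ fs/2 = 6.15 kHz, passes unchanged.
39.9 kHz mod fs = 3 kHz.
3 kHz ≤ fs/2 = 6.15 kHz, appears at 3 kHz.
27.6 kHz mod fs = 3 kHz.
3 kHz ≤ fs/2 = 6.15 kHz, appears at 3 kHz.
3.7 kHz ≤ fs/2 = 6.15 kHz, passes unchanged.
11 kHz > fs/2 = 6.15 kHz, folds to fs − 11 kHz = 1.3 kHz.
27.6 kHz and 39.9 kHz both map to 3 kHz.

27.6 kHz, 39.9 kHz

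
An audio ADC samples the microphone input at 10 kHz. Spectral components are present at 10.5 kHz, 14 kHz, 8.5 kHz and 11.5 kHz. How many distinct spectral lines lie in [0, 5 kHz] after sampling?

fs/2 = 5 kHz.
10.5 kHz mod fs = 0.5 kHz.
0.5 kHz ≤ fs/2 = 5 kHz, appears at 0.5 kHz.
14 kHz mod fs = 4 kHz.
4 kHz ≤ fs/2 = 5 kHz, appears at 4 kHz.
8.5 kHz > fs/2 = 5 kHz, folds to fs − 8.5 kHz = 1.5 kHz.
11.5 kHz mod fs = 1.5 kHz.
1.5 kHz ≤ fs/2 = 5 kHz, appears at 1.5 kHz.
Distinct values: {0.5 kHz, 1.5 kHz, 4 kHz} → 3.

3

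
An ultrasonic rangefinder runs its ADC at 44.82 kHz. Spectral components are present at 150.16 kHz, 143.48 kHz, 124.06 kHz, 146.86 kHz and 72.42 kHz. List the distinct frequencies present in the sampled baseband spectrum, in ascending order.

fs/2 = 22.41 kHz.
150.16 kHz mod fs = 15.7 kHz.
15.7 kHz ≤ fs/2 = 22.41 kHz, appears at 15.7 kHz.
143.48 kHz mod fs = 9.02 kHz.
9.02 kHz ≤ fs/2 = 22.41 kHz, appears at 9.02 kHz.
124.06 kHz mod fs = 34.42 kHz.
34.42 kHz > fs/2 = 22.41 kHz, folds to fs − 34.42 kHz = 10.4 kHz.
146.86 kHz mod fs = 12.4 kHz.
12.4 kHz ≤ fs/2 = 22.41 kHz, appears at 12.4 kHz.
72.42 kHz mod fs = 27.6 kHz.
27.6 kHz > fs/2 = 22.41 kHz, folds to fs − 27.6 kHz = 17.22 kHz.
Distinct values: {9.02 kHz, 10.4 kHz, 12.4 kHz, 15.7 kHz, 17.22 kHz}.

9.02 kHz, 10.4 kHz, 12.4 kHz, 15.7 kHz, 17.22 kHz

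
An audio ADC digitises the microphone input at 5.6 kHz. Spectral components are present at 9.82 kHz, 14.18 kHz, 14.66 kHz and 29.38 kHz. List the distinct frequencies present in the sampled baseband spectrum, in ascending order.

1.38 kHz, 2.14 kHz, 2.62 kHz

fs/2 = 2.8 kHz.
9.82 kHz mod fs = 4.22 kHz.
4.22 kHz > fs/2 = 2.8 kHz, folds to fs − 4.22 kHz = 1.38 kHz.
14.18 kHz mod fs = 2.98 kHz.
2.98 kHz > fs/2 = 2.8 kHz, folds to fs − 2.98 kHz = 2.62 kHz.
14.66 kHz mod fs = 3.46 kHz.
3.46 kHz > fs/2 = 2.8 kHz, folds to fs − 3.46 kHz = 2.14 kHz.
29.38 kHz mod fs = 1.38 kHz.
1.38 kHz ≤ fs/2 = 2.8 kHz, appears at 1.38 kHz.
Distinct values: {1.38 kHz, 2.14 kHz, 2.62 kHz}.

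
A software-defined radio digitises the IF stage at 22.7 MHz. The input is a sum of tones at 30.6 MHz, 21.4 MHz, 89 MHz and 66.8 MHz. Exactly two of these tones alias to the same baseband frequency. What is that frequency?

1.3 MHz

fs/2 = 11.35 MHz.
30.6 MHz mod fs = 7.9 MHz.
7.9 MHz ≤ fs/2 = 11.35 MHz, appears at 7.9 MHz.
21.4 MHz > fs/2 = 11.35 MHz, folds to fs − 21.4 MHz = 1.3 MHz.
89 MHz mod fs = 20.9 MHz.
20.9 MHz > fs/2 = 11.35 MHz, folds to fs − 20.9 MHz = 1.8 MHz.
66.8 MHz mod fs = 21.4 MHz.
21.4 MHz > fs/2 = 11.35 MHz, folds to fs − 21.4 MHz = 1.3 MHz.
21.4 MHz and 66.8 MHz both map to 1.3 MHz.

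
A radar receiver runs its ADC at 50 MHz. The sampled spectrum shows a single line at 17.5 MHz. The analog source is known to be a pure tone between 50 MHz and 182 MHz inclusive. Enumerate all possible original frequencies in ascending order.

67.5 MHz, 82.5 MHz, 117.5 MHz, 132.5 MHz, 167.5 MHz

Frequencies that alias to 17.5 MHz are k·fs ± 17.5 MHz for integer k ≥ 0.
k=0: 17.5 MHz.
k=1: 32.5 MHz, 67.5 MHz.
k=2: 82.5 MHz, 117.5 MHz.
k=3: 132.5 MHz, 167.5 MHz.
k=4: 182.5 MHz, 217.5 MHz.
Within [50 MHz, 182 MHz]: 67.5 MHz, 82.5 MHz, 117.5 MHz, 132.5 MHz, 167.5 MHz.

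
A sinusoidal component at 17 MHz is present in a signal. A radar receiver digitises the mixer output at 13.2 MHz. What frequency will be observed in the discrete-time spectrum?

17 MHz mod fs = 3.8 MHz.
3.8 MHz ≤ fs/2 = 6.6 MHz, appears at 3.8 MHz.

3.8 MHz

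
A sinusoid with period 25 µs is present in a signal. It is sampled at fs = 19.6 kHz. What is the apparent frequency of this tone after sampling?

T = 25 µs → f = 1/T = 40 kHz.
40 kHz mod fs = 0.8 kHz.
0.8 kHz ≤ fs/2 = 9.8 kHz, appears at 0.8 kHz.

0.8 kHz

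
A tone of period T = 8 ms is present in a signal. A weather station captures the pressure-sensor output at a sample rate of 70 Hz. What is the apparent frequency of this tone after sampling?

T = 8 ms → f = 1/T = 125 Hz.
125 Hz mod fs = 55 Hz.
55 Hz > fs/2 = 35 Hz, folds to fs − 55 Hz = 15 Hz.

15 Hz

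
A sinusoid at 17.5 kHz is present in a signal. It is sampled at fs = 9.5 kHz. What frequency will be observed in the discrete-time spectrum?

17.5 kHz mod fs = 8 kHz.
8 kHz > fs/2 = 4.75 kHz, folds to fs − 8 kHz = 1.5 kHz.

1.5 kHz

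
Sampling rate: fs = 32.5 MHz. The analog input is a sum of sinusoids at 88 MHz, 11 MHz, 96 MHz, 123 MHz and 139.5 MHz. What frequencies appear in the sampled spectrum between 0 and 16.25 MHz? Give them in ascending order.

fs/2 = 16.25 MHz.
88 MHz mod fs = 23 MHz.
23 MHz > fs/2 = 16.25 MHz, folds to fs − 23 MHz = 9.5 MHz.
11 MHz ≤ fs/2 = 16.25 MHz, passes unchanged.
96 MHz mod fs = 31 MHz.
31 MHz > fs/2 = 16.25 MHz, folds to fs − 31 MHz = 1.5 MHz.
123 MHz mod fs = 25.5 MHz.
25.5 MHz > fs/2 = 16.25 MHz, folds to fs − 25.5 MHz = 7 MHz.
139.5 MHz mod fs = 9.5 MHz.
9.5 MHz ≤ fs/2 = 16.25 MHz, appears at 9.5 MHz.
Distinct values: {1.5 MHz, 7 MHz, 9.5 MHz, 11 MHz}.

1.5 MHz, 7 MHz, 9.5 MHz, 11 MHz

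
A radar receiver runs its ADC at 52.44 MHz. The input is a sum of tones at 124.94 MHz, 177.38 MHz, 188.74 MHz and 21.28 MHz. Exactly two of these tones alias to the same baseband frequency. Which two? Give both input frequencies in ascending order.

fs/2 = 26.22 MHz.
124.94 MHz mod fs = 20.06 MHz.
20.06 MHz ≤ fs/2 = 26.22 MHz, appears at 20.06 MHz.
177.38 MHz mod fs = 20.06 MHz.
20.06 MHz ≤ fs/2 = 26.22 MHz, appears at 20.06 MHz.
188.74 MHz mod fs = 31.42 MHz.
31.42 MHz > fs/2 = 26.22 MHz, folds to fs − 31.42 MHz = 21.02 MHz.
21.28 MHz ≤ fs/2 = 26.22 MHz, passes unchanged.
124.94 MHz and 177.38 MHz both map to 20.06 MHz.

124.94 MHz, 177.38 MHz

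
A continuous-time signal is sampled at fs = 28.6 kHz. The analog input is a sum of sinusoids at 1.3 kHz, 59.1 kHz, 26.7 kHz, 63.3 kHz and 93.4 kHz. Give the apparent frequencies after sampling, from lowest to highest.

fs/2 = 14.3 kHz.
1.3 kHz ≤ fs/2 = 14.3 kHz, passes unchanged.
59.1 kHz mod fs = 1.9 kHz.
1.9 kHz ≤ fs/2 = 14.3 kHz, appears at 1.9 kHz.
26.7 kHz > fs/2 = 14.3 kHz, folds to fs − 26.7 kHz = 1.9 kHz.
63.3 kHz mod fs = 6.1 kHz.
6.1 kHz ≤ fs/2 = 14.3 kHz, appears at 6.1 kHz.
93.4 kHz mod fs = 7.6 kHz.
7.6 kHz ≤ fs/2 = 14.3 kHz, appears at 7.6 kHz.
Distinct values: {1.3 kHz, 1.9 kHz, 6.1 kHz, 7.6 kHz}.

1.3 kHz, 1.9 kHz, 6.1 kHz, 7.6 kHz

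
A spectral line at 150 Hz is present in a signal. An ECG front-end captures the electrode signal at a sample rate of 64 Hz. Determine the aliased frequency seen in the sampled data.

22 Hz

150 Hz mod fs = 22 Hz.
22 Hz ≤ fs/2 = 32 Hz, appears at 22 Hz.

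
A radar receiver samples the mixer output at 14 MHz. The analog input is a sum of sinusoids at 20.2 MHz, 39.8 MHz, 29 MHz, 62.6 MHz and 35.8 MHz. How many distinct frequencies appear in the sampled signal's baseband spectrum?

fs/2 = 7 MHz.
20.2 MHz mod fs = 6.2 MHz.
6.2 MHz ≤ fs/2 = 7 MHz, appears at 6.2 MHz.
39.8 MHz mod fs = 11.8 MHz.
11.8 MHz > fs/2 = 7 MHz, folds to fs − 11.8 MHz = 2.2 MHz.
29 MHz mod fs = 1 MHz.
1 MHz ≤ fs/2 = 7 MHz, appears at 1 MHz.
62.6 MHz mod fs = 6.6 MHz.
6.6 MHz ≤ fs/2 = 7 MHz, appears at 6.6 MHz.
35.8 MHz mod fs = 7.8 MHz.
7.8 MHz > fs/2 = 7 MHz, folds to fs − 7.8 MHz = 6.2 MHz.
Distinct values: {1 MHz, 2.2 MHz, 6.2 MHz, 6.6 MHz} → 4.

4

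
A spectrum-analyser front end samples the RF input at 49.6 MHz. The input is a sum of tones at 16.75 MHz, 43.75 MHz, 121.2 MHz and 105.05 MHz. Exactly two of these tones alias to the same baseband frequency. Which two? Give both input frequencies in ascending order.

fs/2 = 24.8 MHz.
16.75 MHz ≤ fs/2 = 24.8 MHz, passes unchanged.
43.75 MHz > fs/2 = 24.8 MHz, folds to fs − 43.75 MHz = 5.85 MHz.
121.2 MHz mod fs = 22 MHz.
22 MHz ≤ fs/2 = 24.8 MHz, appears at 22 MHz.
105.05 MHz mod fs = 5.85 MHz.
5.85 MHz ≤ fs/2 = 24.8 MHz, appears at 5.85 MHz.
43.75 MHz and 105.05 MHz both map to 5.85 MHz.

43.75 MHz, 105.05 MHz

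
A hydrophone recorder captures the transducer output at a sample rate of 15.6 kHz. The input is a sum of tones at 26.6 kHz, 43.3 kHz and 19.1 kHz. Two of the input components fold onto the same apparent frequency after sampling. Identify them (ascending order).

fs/2 = 7.8 kHz.
26.6 kHz mod fs = 11 kHz.
11 kHz > fs/2 = 7.8 kHz, folds to fs − 11 kHz = 4.6 kHz.
43.3 kHz mod fs = 12.1 kHz.
12.1 kHz > fs/2 = 7.8 kHz, folds to fs − 12.1 kHz = 3.5 kHz.
19.1 kHz mod fs = 3.5 kHz.
3.5 kHz ≤ fs/2 = 7.8 kHz, appears at 3.5 kHz.
19.1 kHz and 43.3 kHz both map to 3.5 kHz.

19.1 kHz, 43.3 kHz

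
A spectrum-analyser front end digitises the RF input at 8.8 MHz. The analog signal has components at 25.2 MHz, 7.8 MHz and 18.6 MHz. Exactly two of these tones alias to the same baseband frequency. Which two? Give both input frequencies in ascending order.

7.8 MHz, 18.6 MHz

fs/2 = 4.4 MHz.
25.2 MHz mod fs = 7.6 MHz.
7.6 MHz > fs/2 = 4.4 MHz, folds to fs − 7.6 MHz = 1.2 MHz.
7.8 MHz > fs/2 = 4.4 MHz, folds to fs − 7.8 MHz = 1 MHz.
18.6 MHz mod fs = 1 MHz.
1 MHz ≤ fs/2 = 4.4 MHz, appears at 1 MHz.
7.8 MHz and 18.6 MHz both map to 1 MHz.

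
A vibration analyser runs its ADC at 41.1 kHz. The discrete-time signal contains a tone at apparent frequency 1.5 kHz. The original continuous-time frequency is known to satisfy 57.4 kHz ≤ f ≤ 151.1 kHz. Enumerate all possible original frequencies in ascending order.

80.7 kHz, 83.7 kHz, 121.8 kHz, 124.8 kHz

Frequencies that alias to 1.5 kHz are k·fs ± 1.5 kHz for integer k ≥ 0.
k=0: 1.5 kHz.
k=1: 39.6 kHz, 42.6 kHz.
k=2: 80.7 kHz, 83.7 kHz.
k=3: 121.8 kHz, 124.8 kHz.
k=4: 162.9 kHz, 165.9 kHz.
Within [57.4 kHz, 151.1 kHz]: 80.7 kHz, 83.7 kHz, 121.8 kHz, 124.8 kHz.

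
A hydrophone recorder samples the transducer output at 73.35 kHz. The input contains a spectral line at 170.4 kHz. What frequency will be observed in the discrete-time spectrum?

170.4 kHz mod fs = 23.7 kHz.
23.7 kHz ≤ fs/2 = 36.675 kHz, appears at 23.7 kHz.

23.7 kHz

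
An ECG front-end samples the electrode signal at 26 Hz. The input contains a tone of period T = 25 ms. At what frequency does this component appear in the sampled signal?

12 Hz

T = 25 ms → f = 1/T = 40 Hz.
40 Hz mod fs = 14 Hz.
14 Hz > fs/2 = 13 Hz, folds to fs − 14 Hz = 12 Hz.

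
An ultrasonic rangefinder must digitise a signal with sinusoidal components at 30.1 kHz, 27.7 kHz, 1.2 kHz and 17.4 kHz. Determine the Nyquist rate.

60.2 kHz

Highest-frequency component: 30.1 kHz.
Nyquist rate = 2 × 30.1 kHz = 60.2 kHz.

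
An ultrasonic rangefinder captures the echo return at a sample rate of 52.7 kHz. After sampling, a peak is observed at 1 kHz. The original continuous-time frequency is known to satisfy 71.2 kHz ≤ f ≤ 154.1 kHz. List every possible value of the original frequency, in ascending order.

Frequencies that alias to 1 kHz are k·fs ± 1 kHz for integer k ≥ 0.
k=0: 1 kHz.
k=1: 51.7 kHz, 53.7 kHz.
k=2: 104.4 kHz, 106.4 kHz.
k=3: 157.1 kHz, 159.1 kHz.
Within [71.2 kHz, 154.1 kHz]: 104.4 kHz, 106.4 kHz.

104.4 kHz, 106.4 kHz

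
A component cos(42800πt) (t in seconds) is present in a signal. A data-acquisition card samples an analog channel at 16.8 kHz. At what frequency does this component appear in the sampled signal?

ω = 42800π rad/s → f = ω/(2π) = 21400 Hz = 21.4 kHz.
21.4 kHz mod fs = 4.6 kHz.
4.6 kHz ≤ fs/2 = 8.4 kHz, appears at 4.6 kHz.

4.6 kHz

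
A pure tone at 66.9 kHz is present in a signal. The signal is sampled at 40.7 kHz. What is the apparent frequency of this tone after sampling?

66.9 kHz mod fs = 26.2 kHz.
26.2 kHz > fs/2 = 20.35 kHz, folds to fs − 26.2 kHz = 14.5 kHz.

14.5 kHz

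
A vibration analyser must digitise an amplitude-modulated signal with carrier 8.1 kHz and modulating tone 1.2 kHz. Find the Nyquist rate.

18.6 kHz

AM sidebands sit at fc ± fm = 6.9 kHz and 9.3 kHz.
Highest-frequency component: 9.3 kHz.
Nyquist rate = 2 × 9.3 kHz = 18.6 kHz.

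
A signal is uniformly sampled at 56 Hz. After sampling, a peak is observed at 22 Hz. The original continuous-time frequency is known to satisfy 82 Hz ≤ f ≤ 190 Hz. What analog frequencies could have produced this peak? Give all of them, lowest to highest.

Frequencies that alias to 22 Hz are k·fs ± 22 Hz for integer k ≥ 0.
k=0: 22 Hz.
k=1: 34 Hz, 78 Hz.
k=2: 90 Hz, 134 Hz.
k=3: 146 Hz, 190 Hz.
k=4: 202 Hz, 246 Hz.
Within [82 Hz, 190 Hz]: 90 Hz, 134 Hz, 146 Hz, 190 Hz.

90 Hz, 134 Hz, 146 Hz, 190 Hz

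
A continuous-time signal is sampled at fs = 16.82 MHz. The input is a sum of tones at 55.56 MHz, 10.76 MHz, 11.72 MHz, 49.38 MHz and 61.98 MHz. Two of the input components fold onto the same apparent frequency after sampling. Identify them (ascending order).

fs/2 = 8.41 MHz.
55.56 MHz mod fs = 5.1 MHz.
5.1 MHz ≤ fs/2 = 8.41 MHz, appears at 5.1 MHz.
10.76 MHz > fs/2 = 8.41 MHz, folds to fs − 10.76 MHz = 6.06 MHz.
11.72 MHz > fs/2 = 8.41 MHz, folds to fs − 11.72 MHz = 5.1 MHz.
49.38 MHz mod fs = 15.74 MHz.
15.74 MHz > fs/2 = 8.41 MHz, folds to fs − 15.74 MHz = 1.08 MHz.
61.98 MHz mod fs = 11.52 MHz.
11.52 MHz > fs/2 = 8.41 MHz, folds to fs − 11.52 MHz = 5.3 MHz.
11.72 MHz and 55.56 MHz both map to 5.1 MHz.

11.72 MHz, 55.56 MHz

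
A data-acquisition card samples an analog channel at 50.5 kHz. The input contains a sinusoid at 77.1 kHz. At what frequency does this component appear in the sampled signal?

23.9 kHz

77.1 kHz mod fs = 26.6 kHz.
26.6 kHz > fs/2 = 25.25 kHz, folds to fs − 26.6 kHz = 23.9 kHz.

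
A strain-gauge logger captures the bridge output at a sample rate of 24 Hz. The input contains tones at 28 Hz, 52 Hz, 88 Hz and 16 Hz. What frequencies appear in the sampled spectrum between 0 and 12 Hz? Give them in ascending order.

4 Hz, 8 Hz

fs/2 = 12 Hz.
28 Hz mod fs = 4 Hz.
4 Hz ≤ fs/2 = 12 Hz, appears at 4 Hz.
52 Hz mod fs = 4 Hz.
4 Hz ≤ fs/2 = 12 Hz, appears at 4 Hz.
88 Hz mod fs = 16 Hz.
16 Hz > fs/2 = 12 Hz, folds to fs − 16 Hz = 8 Hz.
16 Hz > fs/2 = 12 Hz, folds to fs − 16 Hz = 8 Hz.
Distinct values: {4 Hz, 8 Hz}.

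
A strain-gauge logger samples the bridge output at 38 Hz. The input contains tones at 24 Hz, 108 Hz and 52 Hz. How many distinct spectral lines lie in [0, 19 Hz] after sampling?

fs/2 = 19 Hz.
24 Hz > fs/2 = 19 Hz, folds to fs − 24 Hz = 14 Hz.
108 Hz mod fs = 32 Hz.
32 Hz > fs/2 = 19 Hz, folds to fs − 32 Hz = 6 Hz.
52 Hz mod fs = 14 Hz.
14 Hz ≤ fs/2 = 19 Hz, appears at 14 Hz.
Distinct values: {6 Hz, 14 Hz} → 2.

2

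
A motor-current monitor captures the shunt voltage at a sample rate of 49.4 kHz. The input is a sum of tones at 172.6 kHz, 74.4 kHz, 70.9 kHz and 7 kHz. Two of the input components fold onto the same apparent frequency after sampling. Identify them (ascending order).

fs/2 = 24.7 kHz.
172.6 kHz mod fs = 24.4 kHz.
24.4 kHz ≤ fs/2 = 24.7 kHz, appears at 24.4 kHz.
74.4 kHz mod fs = 25 kHz.
25 kHz > fs/2 = 24.7 kHz, folds to fs − 25 kHz = 24.4 kHz.
70.9 kHz mod fs = 21.5 kHz.
21.5 kHz ≤ fs/2 = 24.7 kHz, appears at 21.5 kHz.
7 kHz ≤ fs/2 = 24.7 kHz, passes unchanged.
74.4 kHz and 172.6 kHz both map to 24.4 kHz.

74.4 kHz, 172.6 kHz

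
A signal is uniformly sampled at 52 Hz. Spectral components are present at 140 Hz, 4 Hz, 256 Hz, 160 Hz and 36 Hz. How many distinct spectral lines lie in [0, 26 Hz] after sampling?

2

fs/2 = 26 Hz.
140 Hz mod fs = 36 Hz.
36 Hz > fs/2 = 26 Hz, folds to fs − 36 Hz = 16 Hz.
4 Hz ≤ fs/2 = 26 Hz, passes unchanged.
256 Hz mod fs = 48 Hz.
48 Hz > fs/2 = 26 Hz, folds to fs − 48 Hz = 4 Hz.
160 Hz mod fs = 4 Hz.
4 Hz ≤ fs/2 = 26 Hz, appears at 4 Hz.
36 Hz > fs/2 = 26 Hz, folds to fs − 36 Hz = 16 Hz.
Distinct values: {4 Hz, 16 Hz} → 2.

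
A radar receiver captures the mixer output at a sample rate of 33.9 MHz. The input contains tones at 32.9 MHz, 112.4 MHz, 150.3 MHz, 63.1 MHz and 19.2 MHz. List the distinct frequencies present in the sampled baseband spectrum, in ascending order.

1 MHz, 4.7 MHz, 10.7 MHz, 14.7 MHz

fs/2 = 16.95 MHz.
32.9 MHz > fs/2 = 16.95 MHz, folds to fs − 32.9 MHz = 1 MHz.
112.4 MHz mod fs = 10.7 MHz.
10.7 MHz ≤ fs/2 = 16.95 MHz, appears at 10.7 MHz.
150.3 MHz mod fs = 14.7 MHz.
14.7 MHz ≤ fs/2 = 16.95 MHz, appears at 14.7 MHz.
63.1 MHz mod fs = 29.2 MHz.
29.2 MHz > fs/2 = 16.95 MHz, folds to fs − 29.2 MHz = 4.7 MHz.
19.2 MHz > fs/2 = 16.95 MHz, folds to fs − 19.2 MHz = 14.7 MHz.
Distinct values: {1 MHz, 4.7 MHz, 10.7 MHz, 14.7 MHz}.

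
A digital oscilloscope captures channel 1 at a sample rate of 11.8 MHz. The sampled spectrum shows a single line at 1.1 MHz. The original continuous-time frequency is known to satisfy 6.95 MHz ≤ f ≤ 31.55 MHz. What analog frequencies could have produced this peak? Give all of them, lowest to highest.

10.7 MHz, 12.9 MHz, 22.5 MHz, 24.7 MHz

Frequencies that alias to 1.1 MHz are k·fs ± 1.1 MHz for integer k ≥ 0.
k=0: 1.1 MHz.
k=1: 10.7 MHz, 12.9 MHz.
k=2: 22.5 MHz, 24.7 MHz.
k=3: 34.3 MHz, 36.5 MHz.
Within [6.95 MHz, 31.55 MHz]: 10.7 MHz, 12.9 MHz, 22.5 MHz, 24.7 MHz.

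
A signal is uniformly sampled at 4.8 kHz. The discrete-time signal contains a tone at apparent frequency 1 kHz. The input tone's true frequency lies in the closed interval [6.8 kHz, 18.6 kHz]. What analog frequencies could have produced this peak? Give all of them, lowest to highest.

Frequencies that alias to 1 kHz are k·fs ± 1 kHz for integer k ≥ 0.
k=0: 1 kHz.
k=1: 3.8 kHz, 5.8 kHz.
k=2: 8.6 kHz, 10.6 kHz.
k=3: 13.4 kHz, 15.4 kHz.
k=4: 18.2 kHz, 20.2 kHz.
k=5: 23 kHz, 25 kHz.
Within [6.8 kHz, 18.6 kHz]: 8.6 kHz, 10.6 kHz, 13.4 kHz, 15.4 kHz, 18.2 kHz.

8.6 kHz, 10.6 kHz, 13.4 kHz, 15.4 kHz, 18.2 kHz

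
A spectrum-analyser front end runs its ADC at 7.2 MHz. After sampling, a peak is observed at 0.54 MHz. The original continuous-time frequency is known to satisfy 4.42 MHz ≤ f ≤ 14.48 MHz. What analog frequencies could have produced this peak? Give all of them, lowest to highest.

6.66 MHz, 7.74 MHz, 13.86 MHz

Frequencies that alias to 0.54 MHz are k·fs ± 0.54 MHz for integer k ≥ 0.
k=0: 0.54 MHz.
k=1: 6.66 MHz, 7.74 MHz.
k=2: 13.86 MHz, 14.94 MHz.
k=3: 21.06 MHz, 22.14 MHz.
Within [4.42 MHz, 14.48 MHz]: 6.66 MHz, 7.74 MHz, 13.86 MHz.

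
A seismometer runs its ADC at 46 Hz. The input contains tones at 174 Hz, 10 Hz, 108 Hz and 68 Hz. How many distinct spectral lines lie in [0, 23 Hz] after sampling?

3

fs/2 = 23 Hz.
174 Hz mod fs = 36 Hz.
36 Hz > fs/2 = 23 Hz, folds to fs − 36 Hz = 10 Hz.
10 Hz ≤ fs/2 = 23 Hz, passes unchanged.
108 Hz mod fs = 16 Hz.
16 Hz ≤ fs/2 = 23 Hz, appears at 16 Hz.
68 Hz mod fs = 22 Hz.
22 Hz ≤ fs/2 = 23 Hz, appears at 22 Hz.
Distinct values: {10 Hz, 16 Hz, 22 Hz} → 3.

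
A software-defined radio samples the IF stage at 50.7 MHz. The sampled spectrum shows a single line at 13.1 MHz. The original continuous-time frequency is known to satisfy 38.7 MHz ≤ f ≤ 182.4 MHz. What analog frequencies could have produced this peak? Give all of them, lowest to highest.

63.8 MHz, 88.3 MHz, 114.5 MHz, 139 MHz, 165.2 MHz

Frequencies that alias to 13.1 MHz are k·fs ± 13.1 MHz for integer k ≥ 0.
k=0: 13.1 MHz.
k=1: 37.6 MHz, 63.8 MHz.
k=2: 88.3 MHz, 114.5 MHz.
k=3: 139 MHz, 165.2 MHz.
k=4: 189.7 MHz, 215.9 MHz.
Within [38.7 MHz, 182.4 MHz]: 63.8 MHz, 88.3 MHz, 114.5 MHz, 139 MHz, 165.2 MHz.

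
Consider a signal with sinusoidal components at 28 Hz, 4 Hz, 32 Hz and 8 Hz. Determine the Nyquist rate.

64 Hz

Highest-frequency component: 32 Hz.
Nyquist rate = 2 × 32 Hz = 64 Hz.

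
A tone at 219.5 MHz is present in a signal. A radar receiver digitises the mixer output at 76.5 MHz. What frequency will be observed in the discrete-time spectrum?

219.5 MHz mod fs = 66.5 MHz.
66.5 MHz > fs/2 = 38.25 MHz, folds to fs − 66.5 MHz = 10 MHz.

10 MHz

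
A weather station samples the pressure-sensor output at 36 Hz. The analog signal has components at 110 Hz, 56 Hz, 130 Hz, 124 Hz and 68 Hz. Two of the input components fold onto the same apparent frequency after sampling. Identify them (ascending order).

fs/2 = 18 Hz.
110 Hz mod fs = 2 Hz.
2 Hz ≤ fs/2 = 18 Hz, appears at 2 Hz.
56 Hz mod fs = 20 Hz.
20 Hz > fs/2 = 18 Hz, folds to fs − 20 Hz = 16 Hz.
130 Hz mod fs = 22 Hz.
22 Hz > fs/2 = 18 Hz, folds to fs − 22 Hz = 14 Hz.
124 Hz mod fs = 16 Hz.
16 Hz ≤ fs/2 = 18 Hz, appears at 16 Hz.
68 Hz mod fs = 32 Hz.
32 Hz > fs/2 = 18 Hz, folds to fs − 32 Hz = 4 Hz.
56 Hz and 124 Hz both map to 16 Hz.

56 Hz, 124 Hz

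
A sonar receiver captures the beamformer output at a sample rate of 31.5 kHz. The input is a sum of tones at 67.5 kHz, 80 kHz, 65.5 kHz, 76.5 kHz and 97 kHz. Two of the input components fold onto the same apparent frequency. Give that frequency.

2.5 kHz

fs/2 = 15.75 kHz.
67.5 kHz mod fs = 4.5 kHz.
4.5 kHz ≤ fs/2 = 15.75 kHz, appears at 4.5 kHz.
80 kHz mod fs = 17 kHz.
17 kHz > fs/2 = 15.75 kHz, folds to fs − 17 kHz = 14.5 kHz.
65.5 kHz mod fs = 2.5 kHz.
2.5 kHz ≤ fs/2 = 15.75 kHz, appears at 2.5 kHz.
76.5 kHz mod fs = 13.5 kHz.
13.5 kHz ≤ fs/2 = 15.75 kHz, appears at 13.5 kHz.
97 kHz mod fs = 2.5 kHz.
2.5 kHz ≤ fs/2 = 15.75 kHz, appears at 2.5 kHz.
65.5 kHz and 97 kHz both map to 2.5 kHz.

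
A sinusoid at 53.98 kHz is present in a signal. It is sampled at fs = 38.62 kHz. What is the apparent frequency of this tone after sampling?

53.98 kHz mod fs = 15.36 kHz.
15.36 kHz ≤ fs/2 = 19.31 kHz, appears at 15.36 kHz.

15.36 kHz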